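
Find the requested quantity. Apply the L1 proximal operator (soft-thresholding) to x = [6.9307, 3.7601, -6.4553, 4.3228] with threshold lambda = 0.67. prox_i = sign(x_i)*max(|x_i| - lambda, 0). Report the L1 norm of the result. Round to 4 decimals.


Soft-thresholding with lambda = 0.67:
prox(6.9307) = sign(6.9307)*max(|6.9307| - 0.67, 0) = 6.2607
prox(3.7601) = sign(3.7601)*max(|3.7601| - 0.67, 0) = 3.0901
prox(-6.4553) = sign(-6.4553)*max(|-6.4553| - 0.67, 0) = -5.7853
prox(4.3228) = sign(4.3228)*max(|4.3228| - 0.67, 0) = 3.6528
prox(x) = [6.2607, 3.0901, -5.7853, 3.6528]
||prox(x)||_1 = 6.2607 + 3.0901 + 5.7853 + 3.6528 = 18.7889


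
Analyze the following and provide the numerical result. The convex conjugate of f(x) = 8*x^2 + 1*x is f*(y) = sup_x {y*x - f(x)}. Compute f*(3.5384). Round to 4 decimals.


f*(y) = sup_x {y*x - a*x^2 - b*x} = sup_x {(y-b)*x - a*x^2}
FOC: (y - b) - 2a*x = 0 => x* = (y - b)/(2a)
x* = (3.5384 - 1)/(2*8) = 0.1587
f*(3.5384) = (y-b)^2/(4a) = (3.5384 - 1)^2/(4*8)
= 6.4435/32 = 0.2014


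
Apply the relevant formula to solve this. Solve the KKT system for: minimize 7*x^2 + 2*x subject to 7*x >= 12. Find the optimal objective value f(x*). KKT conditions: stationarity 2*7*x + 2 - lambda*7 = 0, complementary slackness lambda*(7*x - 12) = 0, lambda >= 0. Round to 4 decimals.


Step 1: Try lambda = 0 (constraint inactive).
x_unc = -2/(2*7) = -0.1429
Check: 7*-0.1429 = -1.0003 < 12 -- violated!
Step 2: Constraint must be active: 7*x = 12
x* = 12/7 = 1.7143 (rounded; the exact value 12/7 is used below)
lambda = (2*7*(12/7) + 2)/7 = 3.7143
Step 3: Compute optimal value.
f(x*) = 7*(12/7)^2 + 2*(12/7) = 24.0


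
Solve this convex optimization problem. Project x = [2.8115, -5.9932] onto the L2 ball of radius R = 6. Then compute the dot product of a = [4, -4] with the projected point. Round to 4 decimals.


Step 1: Compute ||x|| (intermediates to 6 decimals).
||x|| = sqrt(2.8115^2 + (-5.9932)^2) = 6.619893
Step 2: Project.
Since ||x|| > R, scale = R/||x|| = 6/6.619893 = 0.906359, proj(x) = scale * x
proj(x) = [2.548228, -5.431991]
Step 3: Dot product.
a^T * proj(x) = 4*2.548228 - 4*(-5.431991) = 31.9209


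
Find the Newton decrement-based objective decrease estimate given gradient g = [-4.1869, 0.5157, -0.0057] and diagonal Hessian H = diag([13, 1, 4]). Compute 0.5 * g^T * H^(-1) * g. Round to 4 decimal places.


Step 1: H is diagonal, so H^(-1) * g = [-0.3221, 0.5157, -0.0014].
Step 2: g^T H^(-1) g = sum_i g_i^2 / H_ii
  = (-4.1869)^2/13 + (0.5157)^2/1 + (-0.0057)^2/4
  = 1.3485 + 0.2659 + 0.0 = 1.6144
Step 3: Objective decrease = 0.5 * g^T H^(-1) g = 0.8072


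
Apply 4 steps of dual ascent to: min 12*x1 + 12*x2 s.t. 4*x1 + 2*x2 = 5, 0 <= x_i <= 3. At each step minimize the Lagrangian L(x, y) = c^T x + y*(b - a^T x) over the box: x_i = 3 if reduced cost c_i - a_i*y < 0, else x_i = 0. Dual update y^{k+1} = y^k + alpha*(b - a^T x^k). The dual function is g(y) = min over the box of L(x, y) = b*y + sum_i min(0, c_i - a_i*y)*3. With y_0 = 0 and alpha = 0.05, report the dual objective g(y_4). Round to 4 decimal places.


Dual ascent for LP: min 12*x1 + 12*x2, 4*x1 + 2*x2 = 5, 0 <= x_i <= 3
Step 1: y^k = 0.0, reduced costs: (12.0, 12.0)
  x^k = (0.0, 0.0), subgradient = b - a^T x = 5.0
  y^{k+1} = 0.0 + 0.05*5.0 = 0.25
Step 2: y^k = 0.25, reduced costs: (11.0, 11.5)
  x^k = (0.0, 0.0), subgradient = b - a^T x = 5.0
  y^{k+1} = 0.25 + 0.05*5.0 = 0.5
Step 3: y^k = 0.5, reduced costs: (10.0, 11.0)
  x^k = (0.0, 0.0), subgradient = b - a^T x = 5.0
  y^{k+1} = 0.5 + 0.05*5.0 = 0.75
Step 4: y^k = 0.75, reduced costs: (9.0, 10.5)
  x^k = (0.0, 0.0), subgradient = b - a^T x = 5.0
  y^{k+1} = 0.75 + 0.05*5.0 = 1.0
Dual objective at y_4 = 1.0: reduced costs (8.0, 10.0), box minimizer x = (0.0, 0.0)
g(y_4) = b*y + (c1 - a1*y)*x1 + (c2 - a2*y)*x2 = 5*1.0 + 8.0*0.0 + 10.0*0.0 = 5.0 + 0.0 + 0.0 = 5.0


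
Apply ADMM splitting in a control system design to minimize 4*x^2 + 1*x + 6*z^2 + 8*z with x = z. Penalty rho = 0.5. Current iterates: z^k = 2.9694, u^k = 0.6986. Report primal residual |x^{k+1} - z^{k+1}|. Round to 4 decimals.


ADMM iteration with rho = 0.5, z^k = 2.9694, u^k = 0.6986
Step 1: x-update.
Minimize 4*x^2 + 1*x + (0.5/2)*(x - 2.9694 + 0.6986)^2
FOC: (2*4 + 0.5)*x = -1 + 0.5*(2.9694 - 0.6986)
x^{k+1} = 0.0159
Step 2: z-update.
Minimize 6*z^2 + 8*z + (0.5/2)*(0.0159 - z + 0.6986)^2
FOC: (2*6 + 0.5)*z = -8 + 0.5*(0.0159 + 0.6986)
z^{k+1} = -0.6114
Step 3: u-update.
u^{k+1} = 0.6986 + 0.0159 + 0.6114 = 1.3259
Step 4: Primal residual = |0.0159 + 0.6114| = 0.6273


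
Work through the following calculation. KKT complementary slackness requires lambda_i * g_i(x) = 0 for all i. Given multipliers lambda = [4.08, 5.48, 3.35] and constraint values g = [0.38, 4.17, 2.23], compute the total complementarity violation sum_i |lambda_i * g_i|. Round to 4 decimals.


KKT complementary slackness check:
lambda_1 * g_1 = 4.08 * 0.38 = 1.5504
lambda_2 * g_2 = 5.48 * 4.17 = 22.8516
lambda_3 * g_3 = 3.35 * 2.23 = 7.4705
Total violation = 1.5504 + 22.8516 + 7.4705 = 31.8725


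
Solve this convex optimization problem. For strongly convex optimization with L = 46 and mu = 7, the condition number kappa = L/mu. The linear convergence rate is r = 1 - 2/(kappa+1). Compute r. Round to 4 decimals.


Step 1: Compute the condition number.
kappa = L/mu = 46/7 = 6.5714
Step 2: Compute the convergence rate.
r = 1 - 2/(kappa + 1) = 1 - 2*mu/(L + mu) = (L - mu)/(L + mu) = 39/53 = 0.7358


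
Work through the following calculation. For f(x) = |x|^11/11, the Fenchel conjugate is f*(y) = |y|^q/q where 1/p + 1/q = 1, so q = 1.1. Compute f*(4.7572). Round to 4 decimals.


The conjugate exponent q satisfies 1/p + 1/q = 1.
p = 11, so q = 11/(11 - 1) = 1.1
|y|^q = 4.7572^1.1 = 5.5602
f*(4.7572) = 5.5602 / 1.1 = 5.0547


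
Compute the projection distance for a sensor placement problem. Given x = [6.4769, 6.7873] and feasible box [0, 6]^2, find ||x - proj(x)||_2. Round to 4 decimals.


Project each component onto [0, 6].
clip(6.4769) = 6.0, clip(6.7873) = 6.0
Projection = [6.0, 6.0]
Squared diffs: [0.2274, 0.6198]
Distance = sqrt(0.8472) = 0.9205


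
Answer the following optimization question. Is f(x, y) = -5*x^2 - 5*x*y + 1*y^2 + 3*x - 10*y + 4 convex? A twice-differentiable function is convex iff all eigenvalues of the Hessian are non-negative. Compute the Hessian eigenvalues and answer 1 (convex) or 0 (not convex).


The Hessian of f(x,y) = -5*x^2 - 5*x*y + 1*y^2 + 3*x - 10*y + 4 is:
H = [[-10, -5], [-5, 2]]
Trace = -10 + 2 = -8
Determinant = -10*2 - (-5)^2 = -45
Discriminant = (-8)^2 - 4*-45 = 244.0
Eigenvalues: lambda_1 = -11.8102, lambda_2 = 3.8102
The function is not convex.

0


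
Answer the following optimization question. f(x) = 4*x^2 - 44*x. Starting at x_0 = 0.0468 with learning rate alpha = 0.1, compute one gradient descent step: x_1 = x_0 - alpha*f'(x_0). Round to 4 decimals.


We compute the gradient at x_0 and apply the update.
f'(x) = 8*x - 44
f'(0.0468) = 8*0.0468 - 44 = -43.6256
x_1 = 0.0468 - 0.1*-43.6256 = 4.4094


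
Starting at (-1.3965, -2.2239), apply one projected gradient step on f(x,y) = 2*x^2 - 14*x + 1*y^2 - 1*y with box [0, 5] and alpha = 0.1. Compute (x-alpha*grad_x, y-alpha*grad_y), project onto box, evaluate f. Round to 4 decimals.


Step 1: Compute gradient at (-1.3965, -2.2239).
grad_x = 2*2*-1.3965 - 14 = -19.586
grad_y = 2*1*-2.2239 - 1 = -5.4478
Step 2: Gradient step.
x_raw = -1.3965 - 0.1*-19.586 = 0.5621
y_raw = -2.2239 - 0.1*-5.4478 = -1.6791
Step 3: Project onto [0, 5].
x_proj = clip(0.5621) = 0.5621
y_proj = clip(-1.6791) = 0.0
Step 4: Evaluate f.
f(0.5621, 0.0) = -7.2375


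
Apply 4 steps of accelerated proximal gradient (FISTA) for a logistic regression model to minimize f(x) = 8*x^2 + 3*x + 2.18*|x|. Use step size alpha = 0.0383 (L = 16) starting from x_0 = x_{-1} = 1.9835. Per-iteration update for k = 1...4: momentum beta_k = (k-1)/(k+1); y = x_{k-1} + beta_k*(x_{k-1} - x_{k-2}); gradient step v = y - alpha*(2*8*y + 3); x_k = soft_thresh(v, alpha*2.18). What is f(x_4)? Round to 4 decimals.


FISTA on f(x) = 8*x^2 + 3*x + 2.18*|x|
L = 16, alpha = 0.0383
Iteration 1: beta = 0.0, y = 1.9835 + 0.0*(1.9835 - 1.9835) = 1.9835
  grad(y) = 34.736, v = y - alpha*grad = 0.6531
  prox(v) = soft_thresh(0.6531, 0.0835) = 0.5696
Iteration 2: beta = 0.3333, y = 0.5696 + 0.3333*(0.5696 - 1.9835) = 0.0983
  grad(y) = 4.5732, v = y - alpha*grad = -0.0768
  prox(v) = soft_thresh(-0.0768, 0.0835) = 0.0
Iteration 3: beta = 0.5, y = 0.0 + 0.5*(0.0 - 0.5696) = -0.2848
  grad(y) = -1.5569, v = y - alpha*grad = -0.2252
  prox(v) = soft_thresh(-0.2252, 0.0835) = -0.1417
Iteration 4: beta = 0.6, y = -0.1417 + 0.6*(-0.1417 - 0.0) = -0.2267
  grad(y) = -0.6271, v = y - alpha*grad = -0.2027
  prox(v) = soft_thresh(-0.2027, 0.0835) = -0.1192
f(x_4) = 8*(-0.1192)^2 + 3*(-0.1192) + 2.18*|-0.1192| = 0.0159


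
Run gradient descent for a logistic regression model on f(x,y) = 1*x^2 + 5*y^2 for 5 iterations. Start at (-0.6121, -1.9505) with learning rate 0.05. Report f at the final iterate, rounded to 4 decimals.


Gradient descent on f(x,y) = 1*x^2 + 5*y^2.
Starting point: (-0.6121, -1.9505), alpha = 0.05
Step 1: grad_x = 2*1*-0.6121 = -1.2242, grad_y = 2*5*-1.9505 = -19.505
  x_1 = -0.6121 - 0.05*-1.2242 = -0.5509
  y_1 = -1.9505 - 0.05*-19.505 = -0.9753
Step 2: grad_x = 2*1*-0.5509 = -1.1018, grad_y = 2*5*-0.9753 = -9.7525
  x_2 = -0.5509 - 0.05*-1.1018 = -0.4958
  y_2 = -0.9753 - 0.05*-9.7525 = -0.4876
Step 3: grad_x = 2*1*-0.4958 = -0.9916, grad_y = 2*5*-0.4876 = -4.8763
  x_3 = -0.4958 - 0.05*-0.9916 = -0.4462
  y_3 = -0.4876 - 0.05*-4.8763 = -0.2438
Step 4: grad_x = 2*1*-0.4462 = -0.8924, grad_y = 2*5*-0.2438 = -2.4381
  x_4 = -0.4462 - 0.05*-0.8924 = -0.4016
  y_4 = -0.2438 - 0.05*-2.4381 = -0.1219
Step 5: grad_x = 2*1*-0.4016 = -0.8032, grad_y = 2*5*-0.1219 = -1.2191
  x_5 = -0.4016 - 0.05*-0.8032 = -0.3614
  y_5 = -0.1219 - 0.05*-1.2191 = -0.061
f(-0.3614, -0.061) = 1*(-0.3614)^2 + 5*(-0.061)^2 = 0.1492


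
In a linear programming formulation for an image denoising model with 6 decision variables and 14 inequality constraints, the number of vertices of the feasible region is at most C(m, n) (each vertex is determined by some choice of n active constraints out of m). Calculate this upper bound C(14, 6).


Each vertex corresponds to some choice of n active constraints out of m, so the number of vertices is at most C(m, n) = m! / (n!(m-n)!).
m = 14, n = 6
Numerator: 14 * 13 * 12 * 11 * 10 * 9
Denominator: 6! = 720
C(14, 6) = 3003


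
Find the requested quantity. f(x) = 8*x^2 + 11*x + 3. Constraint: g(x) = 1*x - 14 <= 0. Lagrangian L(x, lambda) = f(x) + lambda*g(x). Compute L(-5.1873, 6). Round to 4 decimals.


Step 1: Evaluate f(x).
f(-5.1873) = 8*(-5.1873)^2 + 11*(-5.1873) + 3 = 161.2044
Step 2: Evaluate g(x).
g(-5.1873) = 1*-5.1873 - 14 = -19.1873
Step 3: Compute Lagrangian.
L = 161.2044 + 6*-19.1873 = 46.0806


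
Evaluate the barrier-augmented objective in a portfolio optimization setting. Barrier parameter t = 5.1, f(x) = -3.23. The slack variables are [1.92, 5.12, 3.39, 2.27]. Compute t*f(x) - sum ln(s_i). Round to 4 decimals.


Step 1: Compute log-barrier.
ln values: [0.6523, 1.6332, 1.2208, 0.8198]
phi = -(0.6523 + 1.6332 + 1.2208 + 0.8198) = -4.3261
Step 2: Compute augmented objective.
t*f(x) = 5.1*-3.23 = -16.473
Total = -16.473 - 4.3261 = -20.7991


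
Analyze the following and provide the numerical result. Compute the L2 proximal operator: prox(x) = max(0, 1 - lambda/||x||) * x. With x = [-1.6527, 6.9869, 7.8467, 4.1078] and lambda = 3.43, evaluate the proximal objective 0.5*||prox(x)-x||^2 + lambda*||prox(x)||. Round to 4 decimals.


Step 1: Compute ||x||.
||x|| = 11.4014
Step 2: Compute scaling factor.
scale = max(0, 1 - 3.43/11.4014) = 0.6992
Step 3: prox(x) = [-1.1555, 4.885, 5.4861, 2.872]
||prox(x)|| = 7.9714
Step 4: Proximal objective.
0.5*||prox-x||^2 = 5.8825
lambda*||prox|| = 27.3419
Total = 33.2245


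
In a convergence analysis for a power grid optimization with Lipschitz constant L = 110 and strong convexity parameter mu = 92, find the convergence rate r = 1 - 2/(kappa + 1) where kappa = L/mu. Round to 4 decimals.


Step 1: Compute the condition number.
kappa = L/mu = 110/92 = 1.1957
Step 2: Compute the convergence rate.
r = 1 - 2/(kappa + 1) = 1 - 2*mu/(L + mu) = (L - mu)/(L + mu) = 18/202 = 0.0891


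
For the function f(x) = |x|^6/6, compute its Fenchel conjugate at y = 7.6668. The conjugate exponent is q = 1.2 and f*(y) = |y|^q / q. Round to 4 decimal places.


The conjugate exponent q satisfies 1/p + 1/q = 1.
p = 6, so q = 6/(6 - 1) = 1.2
|y|^q = 7.6668^1.2 = 11.5222
f*(7.6668) = 11.5222 / 1.2 = 9.6019


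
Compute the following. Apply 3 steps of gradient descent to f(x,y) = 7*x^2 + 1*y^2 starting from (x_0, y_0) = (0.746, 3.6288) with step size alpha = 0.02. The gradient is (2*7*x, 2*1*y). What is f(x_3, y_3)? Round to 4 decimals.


Gradient descent on f(x,y) = 7*x^2 + 1*y^2.
Starting point: (0.746, 3.6288), alpha = 0.02
Step 1: grad_x = 2*7*0.746 = 10.444, grad_y = 2*1*3.6288 = 7.2576
  x_1 = 0.746 - 0.02*10.444 = 0.5371
  y_1 = 3.6288 - 0.02*7.2576 = 3.4836
Step 2: grad_x = 2*7*0.5371 = 7.5197, grad_y = 2*1*3.4836 = 6.9673
  x_2 = 0.5371 - 0.02*7.5197 = 0.3867
  y_2 = 3.4836 - 0.02*6.9673 = 3.3443
Step 3: grad_x = 2*7*0.3867 = 5.4142, grad_y = 2*1*3.3443 = 6.6886
  x_3 = 0.3867 - 0.02*5.4142 = 0.2784
  y_3 = 3.3443 - 0.02*6.6886 = 3.2105
f(0.2784, 3.2105) = 7*0.2784^2 + 1*3.2105^2 = 10.8502


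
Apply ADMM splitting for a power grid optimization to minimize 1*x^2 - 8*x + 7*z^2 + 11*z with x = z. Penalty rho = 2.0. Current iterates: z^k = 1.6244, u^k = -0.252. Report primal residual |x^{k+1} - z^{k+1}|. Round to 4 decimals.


ADMM iteration with rho = 2.0, z^k = 1.6244, u^k = -0.252
Step 1: x-update.
Minimize 1*x^2 - 8*x + (2.0/2)*(x - 1.6244 - 0.252)^2
FOC: (2*1 + 2.0)*x = 8 + 2.0*(1.6244 + 0.252)
x^{k+1} = 2.9382
Step 2: z-update.
Minimize 7*z^2 + 11*z + (2.0/2)*(2.9382 - z - 0.252)^2
FOC: (2*7 + 2.0)*z = -11 + 2.0*(2.9382 - 0.252)
z^{k+1} = -0.3517
Step 3: u-update.
u^{k+1} = -0.252 + 2.9382 + 0.3517 = 3.0379
Step 4: Primal residual = |2.9382 + 0.3517| = 3.2899


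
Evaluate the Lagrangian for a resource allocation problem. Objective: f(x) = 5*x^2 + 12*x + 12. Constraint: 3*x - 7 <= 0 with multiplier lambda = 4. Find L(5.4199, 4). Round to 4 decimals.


Step 1: Evaluate f(x).
f(5.4199) = 5*5.4199^2 + 12*5.4199 + 12 = 223.9154
Step 2: Evaluate g(x).
g(5.4199) = 3*5.4199 - 7 = 9.2597
Step 3: Compute Lagrangian.
L = 223.9154 + 4*9.2597 = 260.9542


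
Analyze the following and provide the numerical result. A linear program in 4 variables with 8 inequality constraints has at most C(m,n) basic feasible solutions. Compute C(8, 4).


Each vertex corresponds to some choice of n active constraints out of m, so the number of vertices is at most C(m, n) = m! / (n!(m-n)!).
m = 8, n = 4
Numerator: 8 * 7 * 6 * 5
Denominator: 4! = 24
C(8, 4) = 70


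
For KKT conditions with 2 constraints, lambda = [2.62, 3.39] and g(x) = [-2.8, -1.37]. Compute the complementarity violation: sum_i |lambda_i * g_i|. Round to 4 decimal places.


KKT complementary slackness check:
lambda_1 * g_1 = 2.62 * -2.8 = -7.336
lambda_2 * g_2 = 3.39 * -1.37 = -4.6443
Total violation = 7.336 + 4.6443 = 11.9803


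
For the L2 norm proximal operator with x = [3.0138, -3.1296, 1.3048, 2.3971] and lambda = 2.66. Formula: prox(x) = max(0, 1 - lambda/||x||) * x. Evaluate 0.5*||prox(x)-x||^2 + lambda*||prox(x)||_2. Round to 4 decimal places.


Step 1: Compute ||x||.
||x|| = 5.1309
Step 2: Compute scaling factor.
scale = max(0, 1 - 2.66/5.1309) = 0.4816
Step 3: prox(x) = [1.4514, -1.5071, 0.6284, 1.1544]
||prox(x)|| = 2.4709
Step 4: Proximal objective.
0.5*||prox-x||^2 = 3.5378
lambda*||prox|| = 6.5726
Total = 10.1104


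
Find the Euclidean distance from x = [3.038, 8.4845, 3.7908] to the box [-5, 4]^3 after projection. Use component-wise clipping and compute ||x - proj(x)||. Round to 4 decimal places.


Project each component onto [-5, 4].
clip(3.038) = 3.038, clip(8.4845) = 4.0, clip(3.7908) = 3.7908
Projection = [3.038, 4.0, 3.7908]
Squared diffs: [0.0, 20.1107, 0.0]
Distance = sqrt(20.1107) = 4.4845


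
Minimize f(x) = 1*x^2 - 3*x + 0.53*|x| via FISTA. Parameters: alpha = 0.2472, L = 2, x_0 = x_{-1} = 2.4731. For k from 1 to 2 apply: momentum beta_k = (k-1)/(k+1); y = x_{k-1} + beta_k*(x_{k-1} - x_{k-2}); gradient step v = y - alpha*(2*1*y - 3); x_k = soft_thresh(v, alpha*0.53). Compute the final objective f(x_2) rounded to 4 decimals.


FISTA on f(x) = 1*x^2 - 3*x + 0.53*|x|
L = 2, alpha = 0.2472
Iteration 1: beta = 0.0, y = 2.4731 + 0.0*(2.4731 - 2.4731) = 2.4731
  grad(y) = 1.9462, v = y - alpha*grad = 1.992
  prox(v) = soft_thresh(1.992, 0.131) = 1.861
Iteration 2: beta = 0.3333, y = 1.861 + 0.3333*(1.861 - 2.4731) = 1.6569
  grad(y) = 0.3139, v = y - alpha*grad = 1.5794
  prox(v) = soft_thresh(1.5794, 0.131) = 1.4483
f(x_2) = 1*1.4483^2 - 3*1.4483 + 0.53*|1.4483| = -1.4797


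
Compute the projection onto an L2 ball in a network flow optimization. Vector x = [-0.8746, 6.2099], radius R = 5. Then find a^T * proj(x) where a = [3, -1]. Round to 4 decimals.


Step 1: Compute ||x|| (intermediates to 6 decimals).
||x|| = sqrt((-0.8746)^2 + 6.2099^2) = 6.271187
Step 2: Project.
Since ||x|| > R, scale = R/||x|| = 5/6.271187 = 0.797297, proj(x) = scale * x
proj(x) = [-0.697316, 4.951135]
Step 3: Dot product.
a^T * proj(x) = 3*(-0.697316) - 1*4.951135 = -7.0431


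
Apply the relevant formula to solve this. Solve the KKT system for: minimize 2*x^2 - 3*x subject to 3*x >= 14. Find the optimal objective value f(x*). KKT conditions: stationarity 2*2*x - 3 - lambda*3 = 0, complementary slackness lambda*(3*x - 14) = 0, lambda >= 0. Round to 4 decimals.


Step 1: Try lambda = 0 (constraint inactive).
x_unc = 3/(2*2) = 0.75
Check: 3*0.75 = 2.25 < 14 -- violated!
Step 2: Constraint must be active: 3*x = 14
x* = 14/3 = 4.6667 (rounded; the exact value 14/3 is used below)
lambda = (2*2*(14/3) - 3)/3 = 5.2222
Step 3: Compute optimal value.
f(x*) = 2*(14/3)^2 - 3*(14/3) = 29.5556


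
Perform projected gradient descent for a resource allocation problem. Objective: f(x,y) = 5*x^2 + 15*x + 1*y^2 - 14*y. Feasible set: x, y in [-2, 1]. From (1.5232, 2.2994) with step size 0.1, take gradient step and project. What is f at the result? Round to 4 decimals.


Step 1: Compute gradient at (1.5232, 2.2994).
grad_x = 2*5*1.5232 + 15 = 30.232
grad_y = 2*1*2.2994 - 14 = -9.4012
Step 2: Gradient step.
x_raw = 1.5232 - 0.1*30.232 = -1.5
y_raw = 2.2994 - 0.1*-9.4012 = 3.2395
Step 3: Project onto [-2, 1].
x_proj = clip(-1.5) = -1.5
y_proj = clip(3.2395) = 1.0
Step 4: Evaluate f.
f(-1.5, 1.0) = -24.25


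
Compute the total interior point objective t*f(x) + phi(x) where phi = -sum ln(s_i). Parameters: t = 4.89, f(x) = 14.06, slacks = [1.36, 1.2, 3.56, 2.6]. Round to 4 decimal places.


Step 1: Compute log-barrier.
ln values: [0.3075, 0.1823, 1.2698, 0.9555]
phi = -(0.3075 + 0.1823 + 1.2698 + 0.9555) = -2.7151
Step 2: Compute augmented objective.
t*f(x) = 4.89*14.06 = 68.7534
Total = 68.7534 - 2.7151 = 66.0383


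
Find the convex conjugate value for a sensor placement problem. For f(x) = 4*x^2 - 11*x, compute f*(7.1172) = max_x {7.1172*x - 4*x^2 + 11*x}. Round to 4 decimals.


f*(y) = sup_x {y*x - a*x^2 - b*x} = sup_x {(y-b)*x - a*x^2}
FOC: (y - b) - 2a*x = 0 => x* = (y - b)/(2a)
x* = (7.1172 + 11)/(2*4) = 2.2647
f*(7.1172) = (y-b)^2/(4a) = (7.1172 + 11)^2/(4*4)
= 328.2329/16 = 20.5146


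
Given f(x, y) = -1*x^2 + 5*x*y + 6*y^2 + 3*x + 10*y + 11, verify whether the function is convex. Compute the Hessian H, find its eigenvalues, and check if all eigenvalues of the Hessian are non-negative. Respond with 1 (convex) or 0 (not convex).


The Hessian of f(x,y) = -1*x^2 + 5*x*y + 6*y^2 + 3*x + 10*y + 11 is:
H = [[-2, 5], [5, 12]]
Trace = -2 + 12 = 10
Determinant = -2*12 - (5)^2 = -49
Discriminant = (10)^2 - 4*-49 = 296.0
Eigenvalues: lambda_1 = -3.6023, lambda_2 = 13.6023
The function is not convex.

0


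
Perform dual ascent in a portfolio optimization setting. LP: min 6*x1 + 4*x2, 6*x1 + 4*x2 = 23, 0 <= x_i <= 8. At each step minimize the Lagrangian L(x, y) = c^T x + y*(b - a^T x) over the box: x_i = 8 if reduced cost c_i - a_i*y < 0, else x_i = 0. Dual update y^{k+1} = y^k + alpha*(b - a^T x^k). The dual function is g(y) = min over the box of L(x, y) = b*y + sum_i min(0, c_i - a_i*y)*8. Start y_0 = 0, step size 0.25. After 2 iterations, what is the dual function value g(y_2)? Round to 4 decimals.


Dual ascent for LP: min 6*x1 + 4*x2, 6*x1 + 4*x2 = 23, 0 <= x_i <= 8
Step 1: y^k = 0.0, reduced costs: (6.0, 4.0)
  x^k = (0.0, 0.0), subgradient = b - a^T x = 23.0
  y^{k+1} = 0.0 + 0.25*23.0 = 5.75
Step 2: y^k = 5.75, reduced costs: (-28.5, -19.0)
  x^k = (8.0, 8.0), subgradient = b - a^T x = -57.0
  y^{k+1} = 5.75 + 0.25*-57.0 = -8.5
Dual objective at y_2 = -8.5: reduced costs (57.0, 38.0), box minimizer x = (0.0, 0.0)
g(y_2) = b*y + (c1 - a1*y)*x1 + (c2 - a2*y)*x2 = 23*(-8.5) + 57.0*0.0 + 38.0*0.0 = -195.5 + 0.0 + 0.0 = -195.5


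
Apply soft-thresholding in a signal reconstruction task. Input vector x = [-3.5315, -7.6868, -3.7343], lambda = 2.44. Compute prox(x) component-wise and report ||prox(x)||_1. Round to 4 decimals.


Soft-thresholding with lambda = 2.44:
prox(-3.5315) = sign(-3.5315)*max(|-3.5315| - 2.44, 0) = -1.0915
prox(-7.6868) = sign(-7.6868)*max(|-7.6868| - 2.44, 0) = -5.2468
prox(-3.7343) = sign(-3.7343)*max(|-3.7343| - 2.44, 0) = -1.2943
prox(x) = [-1.0915, -5.2468, -1.2943]
||prox(x)||_1 = 1.0915 + 5.2468 + 1.2943 = 7.6326


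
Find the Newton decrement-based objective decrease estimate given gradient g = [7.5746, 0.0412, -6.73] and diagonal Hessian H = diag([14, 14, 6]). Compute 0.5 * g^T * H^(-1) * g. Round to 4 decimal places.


Step 1: H is diagonal, so H^(-1) * g = [0.541, 0.0029, -1.1217].
Step 2: g^T H^(-1) g = sum_i g_i^2 / H_ii
  = (7.5746)^2/14 + (0.0412)^2/14 + (-6.73)^2/6
  = 4.0982 + 0.0001 + 7.5488 = 11.6471
Step 3: Objective decrease = 0.5 * g^T H^(-1) g = 5.8236


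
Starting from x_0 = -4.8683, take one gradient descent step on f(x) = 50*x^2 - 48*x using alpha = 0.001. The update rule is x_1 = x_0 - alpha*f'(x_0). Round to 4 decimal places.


We compute the gradient at x_0 and apply the update.
f'(x) = 100*x - 48
f'(-4.8683) = 100*-4.8683 - 48 = -534.83
x_1 = -4.8683 - 0.001*-534.83 = -4.3335


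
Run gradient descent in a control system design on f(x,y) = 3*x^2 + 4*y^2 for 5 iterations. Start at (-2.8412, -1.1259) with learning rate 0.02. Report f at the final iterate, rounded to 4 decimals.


Gradient descent on f(x,y) = 3*x^2 + 4*y^2.
Starting point: (-2.8412, -1.1259), alpha = 0.02
Step 1: grad_x = 2*3*-2.8412 = -17.0472, grad_y = 2*4*-1.1259 = -9.0072
  x_1 = -2.8412 - 0.02*-17.0472 = -2.5003
  y_1 = -1.1259 - 0.02*-9.0072 = -0.9458
Step 2: grad_x = 2*3*-2.5003 = -15.0015, grad_y = 2*4*-0.9458 = -7.566
  x_2 = -2.5003 - 0.02*-15.0015 = -2.2002
  y_2 = -0.9458 - 0.02*-7.566 = -0.7944
Step 3: grad_x = 2*3*-2.2002 = -13.2014, grad_y = 2*4*-0.7944 = -6.3555
  x_3 = -2.2002 - 0.02*-13.2014 = -1.9362
  y_3 = -0.7944 - 0.02*-6.3555 = -0.6673
Step 4: grad_x = 2*3*-1.9362 = -11.6172, grad_y = 2*4*-0.6673 = -5.3386
  x_4 = -1.9362 - 0.02*-11.6172 = -1.7039
  y_4 = -0.6673 - 0.02*-5.3386 = -0.5606
Step 5: grad_x = 2*3*-1.7039 = -10.2231, grad_y = 2*4*-0.5606 = -4.4844
  x_5 = -1.7039 - 0.02*-10.2231 = -1.4994
  y_5 = -0.5606 - 0.02*-4.4844 = -0.4709
f(-1.4994, -0.4709) = 3*(-1.4994)^2 + 4*(-0.4709)^2 = 7.6314


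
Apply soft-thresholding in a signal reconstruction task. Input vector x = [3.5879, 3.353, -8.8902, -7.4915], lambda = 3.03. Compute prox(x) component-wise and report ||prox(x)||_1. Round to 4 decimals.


Soft-thresholding with lambda = 3.03:
prox(3.5879) = sign(3.5879)*max(|3.5879| - 3.03, 0) = 0.5579
prox(3.353) = sign(3.353)*max(|3.353| - 3.03, 0) = 0.323
prox(-8.8902) = sign(-8.8902)*max(|-8.8902| - 3.03, 0) = -5.8602
prox(-7.4915) = sign(-7.4915)*max(|-7.4915| - 3.03, 0) = -4.4615
prox(x) = [0.5579, 0.323, -5.8602, -4.4615]
||prox(x)||_1 = 0.5579 + 0.323 + 5.8602 + 4.4615 = 11.2026


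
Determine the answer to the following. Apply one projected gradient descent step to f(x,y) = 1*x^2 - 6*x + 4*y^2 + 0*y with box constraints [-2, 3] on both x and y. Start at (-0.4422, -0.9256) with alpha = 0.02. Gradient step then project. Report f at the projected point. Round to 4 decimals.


Step 1: Compute gradient at (-0.4422, -0.9256).
grad_x = 2*1*-0.4422 - 6 = -6.8844
grad_y = 2*4*-0.9256 + 0 = -7.4048
Step 2: Gradient step.
x_raw = -0.4422 - 0.02*-6.8844 = -0.3045
y_raw = -0.9256 - 0.02*-7.4048 = -0.7775
Step 3: Project onto [-2, 3].
x_proj = clip(-0.3045) = -0.3045
y_proj = clip(-0.7775) = -0.7775
Step 4: Evaluate f.
f(-0.3045, -0.7775) = 4.3378


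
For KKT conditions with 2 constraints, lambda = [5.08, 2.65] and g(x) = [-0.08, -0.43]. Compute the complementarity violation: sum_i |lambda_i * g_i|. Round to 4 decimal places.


KKT complementary slackness check:
lambda_1 * g_1 = 5.08 * -0.08 = -0.4064
lambda_2 * g_2 = 2.65 * -0.43 = -1.1395
Total violation = 0.4064 + 1.1395 = 1.5459


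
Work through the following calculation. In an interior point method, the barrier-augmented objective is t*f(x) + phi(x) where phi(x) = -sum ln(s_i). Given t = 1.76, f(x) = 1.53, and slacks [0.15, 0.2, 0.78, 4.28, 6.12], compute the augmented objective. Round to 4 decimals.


Step 1: Compute log-barrier.
ln values: [-1.8971, -1.6094, -0.2485, 1.454, 1.8116]
phi = -(-1.8971 - 1.6094 - 0.2485 + 1.454 + 1.8116) = 0.4895
Step 2: Compute augmented objective.
t*f(x) = 1.76*1.53 = 2.6928
Total = 2.6928 + 0.4895 = 3.1823


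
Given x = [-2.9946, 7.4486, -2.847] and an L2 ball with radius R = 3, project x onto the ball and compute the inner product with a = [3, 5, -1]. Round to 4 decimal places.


Step 1: Compute ||x|| (intermediates to 6 decimals).
||x|| = sqrt((-2.9946)^2 + 7.4486^2 + (-2.847)^2) = 8.517904
Step 2: Project.
Since ||x|| > R, scale = R/||x|| = 3/8.517904 = 0.352199, proj(x) = scale * x
proj(x) = [-1.054695, 2.623389, -1.002711]
Step 3: Dot product.
a^T * proj(x) = 3*(-1.054695) + 5*2.623389 - 1*(-1.002711) = 10.9556


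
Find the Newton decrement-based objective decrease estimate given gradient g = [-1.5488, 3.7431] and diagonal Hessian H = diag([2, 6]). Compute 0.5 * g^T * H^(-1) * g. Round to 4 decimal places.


Step 1: H is diagonal, so H^(-1) * g = [-0.7744, 0.6239].
Step 2: g^T H^(-1) g = sum_i g_i^2 / H_ii
  = (-1.5488)^2/2 + (3.7431)^2/6
  = 1.1994 + 2.3351 = 3.5345
Step 3: Objective decrease = 0.5 * g^T H^(-1) g = 1.7673


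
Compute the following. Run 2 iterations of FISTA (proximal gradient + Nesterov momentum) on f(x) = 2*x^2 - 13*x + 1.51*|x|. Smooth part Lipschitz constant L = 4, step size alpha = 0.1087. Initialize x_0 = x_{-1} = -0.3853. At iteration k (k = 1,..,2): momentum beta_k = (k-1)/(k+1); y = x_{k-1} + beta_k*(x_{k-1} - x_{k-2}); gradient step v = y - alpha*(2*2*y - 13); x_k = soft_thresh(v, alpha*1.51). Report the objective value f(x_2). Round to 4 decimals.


FISTA on f(x) = 2*x^2 - 13*x + 1.51*|x|
L = 4, alpha = 0.1087
Iteration 1: beta = 0.0, y = -0.3853 + 0.0*(-0.3853 + 0.3853) = -0.3853
  grad(y) = -14.5412, v = y - alpha*grad = 1.1953
  prox(v) = soft_thresh(1.1953, 0.1641) = 1.0312
Iteration 2: beta = 0.3333, y = 1.0312 + 0.3333*(1.0312 + 0.3853) = 1.5034
  grad(y) = -6.9866, v = y - alpha*grad = 2.2628
  prox(v) = soft_thresh(2.2628, 0.1641) = 2.0987
f(x_2) = 2*2.0987^2 - 13*2.0987 + 1.51*|2.0987| = -15.3049


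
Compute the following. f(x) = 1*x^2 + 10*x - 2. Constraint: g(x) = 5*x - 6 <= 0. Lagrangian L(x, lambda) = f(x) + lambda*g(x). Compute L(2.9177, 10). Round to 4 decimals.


Step 1: Evaluate f(x).
f(2.9177) = 1*2.9177^2 + 10*2.9177 - 2 = 35.69
Step 2: Evaluate g(x).
g(2.9177) = 5*2.9177 - 6 = 8.5885
Step 3: Compute Lagrangian.
L = 35.69 + 10*8.5885 = 121.575


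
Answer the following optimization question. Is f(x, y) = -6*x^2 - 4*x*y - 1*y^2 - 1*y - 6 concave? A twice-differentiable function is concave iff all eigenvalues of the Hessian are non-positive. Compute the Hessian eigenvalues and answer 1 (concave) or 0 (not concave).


The Hessian of f(x,y) = -6*x^2 - 4*x*y - 1*y^2 - 1*y - 6 is:
H = [[-12, -4], [-4, -2]]
Trace = -12 - 2 = -14
Determinant = -12*-2 - (-4)^2 = 8
Discriminant = (-14)^2 - 4*8 = 164.0
Eigenvalues: lambda_1 = -13.4031, lambda_2 = -0.5969
The function is concave.

1


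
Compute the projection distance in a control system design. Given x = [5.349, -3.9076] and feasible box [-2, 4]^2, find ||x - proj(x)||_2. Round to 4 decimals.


Project each component onto [-2, 4].
clip(5.349) = 4.0, clip(-3.9076) = -2.0
Projection = [4.0, -2.0]
Squared diffs: [1.8198, 3.6389]
Distance = sqrt(5.4587) = 2.3364


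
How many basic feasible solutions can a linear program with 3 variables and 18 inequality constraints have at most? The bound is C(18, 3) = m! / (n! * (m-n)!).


Each vertex corresponds to some choice of n active constraints out of m, so the number of vertices is at most C(m, n) = m! / (n!(m-n)!).
m = 18, n = 3
Numerator: 18 * 17 * 16
Denominator: 3! = 6
C(18, 3) = 816


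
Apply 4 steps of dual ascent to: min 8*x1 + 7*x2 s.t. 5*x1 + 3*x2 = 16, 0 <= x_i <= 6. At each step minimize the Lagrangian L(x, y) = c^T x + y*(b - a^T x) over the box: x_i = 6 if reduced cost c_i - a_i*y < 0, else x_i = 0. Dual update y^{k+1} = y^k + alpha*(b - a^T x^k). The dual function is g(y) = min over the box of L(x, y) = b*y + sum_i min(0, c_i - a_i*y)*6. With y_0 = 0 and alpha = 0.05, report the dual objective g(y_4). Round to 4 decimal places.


Dual ascent for LP: min 8*x1 + 7*x2, 5*x1 + 3*x2 = 16, 0 <= x_i <= 6
Step 1: y^k = 0.0, reduced costs: (8.0, 7.0)
  x^k = (0.0, 0.0), subgradient = b - a^T x = 16.0
  y^{k+1} = 0.0 + 0.05*16.0 = 0.8
Step 2: y^k = 0.8, reduced costs: (4.0, 4.6)
  x^k = (0.0, 0.0), subgradient = b - a^T x = 16.0
  y^{k+1} = 0.8 + 0.05*16.0 = 1.6
Step 3: y^k = 1.6, reduced costs: (0.0, 2.2)
  x^k = (0.0, 0.0), subgradient = b - a^T x = 16.0
  y^{k+1} = 1.6 + 0.05*16.0 = 2.4
Step 4: y^k = 2.4, reduced costs: (-4.0, -0.2)
  x^k = (6.0, 6.0), subgradient = b - a^T x = -32.0
  y^{k+1} = 2.4 + 0.05*-32.0 = 0.8
Dual objective at y_4 = 0.8: reduced costs (4.0, 4.6), box minimizer x = (0.0, 0.0)
g(y_4) = b*y + (c1 - a1*y)*x1 + (c2 - a2*y)*x2 = 16*0.8 + 4.0*0.0 + 4.6*0.0 = 12.8 + 0.0 + 0.0 = 12.8


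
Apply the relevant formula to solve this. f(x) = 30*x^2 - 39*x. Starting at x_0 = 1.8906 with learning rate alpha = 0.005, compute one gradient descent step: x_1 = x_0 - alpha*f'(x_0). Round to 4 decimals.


We compute the gradient at x_0 and apply the update.
f'(x) = 60*x - 39
f'(1.8906) = 60*1.8906 - 39 = 74.436
x_1 = 1.8906 - 0.005*74.436 = 1.5184


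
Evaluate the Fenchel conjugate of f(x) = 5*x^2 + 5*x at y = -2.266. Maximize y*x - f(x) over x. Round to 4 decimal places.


f*(y) = sup_x {y*x - a*x^2 - b*x} = sup_x {(y-b)*x - a*x^2}
FOC: (y - b) - 2a*x = 0 => x* = (y - b)/(2a)
x* = (-2.266 - 5)/(2*5) = -0.7266
f*(-2.266) = (y-b)^2/(4a) = (-2.266 - 5)^2/(4*5)
= 52.7948/20 = 2.6397


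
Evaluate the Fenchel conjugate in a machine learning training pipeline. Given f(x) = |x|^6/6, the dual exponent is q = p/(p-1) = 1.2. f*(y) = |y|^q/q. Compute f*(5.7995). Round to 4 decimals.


The conjugate exponent q satisfies 1/p + 1/q = 1.
p = 6, so q = 6/(6 - 1) = 1.2
|y|^q = 5.7995^1.2 = 8.2427
f*(5.7995) = 8.2427 / 1.2 = 6.8689


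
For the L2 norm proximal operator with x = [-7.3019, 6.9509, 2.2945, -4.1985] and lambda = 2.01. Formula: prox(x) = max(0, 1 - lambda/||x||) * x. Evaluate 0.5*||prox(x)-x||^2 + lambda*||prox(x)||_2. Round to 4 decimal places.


Step 1: Compute ||x||.
||x|| = 11.1591
Step 2: Compute scaling factor.
scale = max(0, 1 - 2.01/11.1591) = 0.8199
Step 3: prox(x) = [-5.9867, 5.6989, 1.8812, -3.4423]
||prox(x)|| = 9.1491
Step 4: Proximal objective.
0.5*||prox-x||^2 = 2.0201
lambda*||prox|| = 18.3897
Total = 20.4097


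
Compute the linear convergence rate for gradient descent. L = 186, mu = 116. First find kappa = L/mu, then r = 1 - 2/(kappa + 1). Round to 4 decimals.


Step 1: Compute the condition number.
kappa = L/mu = 186/116 = 1.6034
Step 2: Compute the convergence rate.
r = 1 - 2/(kappa + 1) = 1 - 2*mu/(L + mu) = (L - mu)/(L + mu) = 70/302 = 0.2318


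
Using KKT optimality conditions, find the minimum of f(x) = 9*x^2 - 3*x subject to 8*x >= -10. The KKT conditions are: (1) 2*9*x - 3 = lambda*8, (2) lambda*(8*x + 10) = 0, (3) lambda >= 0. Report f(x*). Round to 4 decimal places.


Step 1: Try lambda = 0 (constraint inactive).
Stationarity: 2*9*x - 3 = 0
x* = 3/(2*9) = 1/6 = 0.1667 (rounded; the exact value 1/6 is used below)
Check constraint: 8*0.1667 = 1.3336 >= -10 -- satisfied.
Step 2: Compute optimal value.
f(x*) = 9*(1/6)^2 - 3*(1/6) = -0.25


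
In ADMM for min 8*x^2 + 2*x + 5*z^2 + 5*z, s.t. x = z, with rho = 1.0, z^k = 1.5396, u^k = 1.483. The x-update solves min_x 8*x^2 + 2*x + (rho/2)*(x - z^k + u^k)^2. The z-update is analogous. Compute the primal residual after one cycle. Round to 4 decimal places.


ADMM iteration with rho = 1.0, z^k = 1.5396, u^k = 1.483
Step 1: x-update.
Minimize 8*x^2 + 2*x + (1.0/2)*(x - 1.5396 + 1.483)^2
FOC: (2*8 + 1.0)*x = -2 + 1.0*(1.5396 - 1.483)
x^{k+1} = -0.1143
Step 2: z-update.
Minimize 5*z^2 + 5*z + (1.0/2)*(-0.1143 - z + 1.483)^2
FOC: (2*5 + 1.0)*z = -5 + 1.0*(-0.1143 + 1.483)
z^{k+1} = -0.3301
Step 3: u-update.
u^{k+1} = 1.483 - 0.1143 + 0.3301 = 1.6988
Step 4: Primal residual = |-0.1143 + 0.3301| = 0.2158


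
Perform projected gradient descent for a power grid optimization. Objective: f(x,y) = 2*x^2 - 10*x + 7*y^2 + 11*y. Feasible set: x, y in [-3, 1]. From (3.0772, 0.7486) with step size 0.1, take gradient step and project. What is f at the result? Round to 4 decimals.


Step 1: Compute gradient at (3.0772, 0.7486).
grad_x = 2*2*3.0772 - 10 = 2.3088
grad_y = 2*7*0.7486 + 11 = 21.4804
Step 2: Gradient step.
x_raw = 3.0772 - 0.1*2.3088 = 2.8463
y_raw = 0.7486 - 0.1*21.4804 = -1.3994
Step 3: Project onto [-3, 1].
x_proj = clip(2.8463) = 1.0
y_proj = clip(-1.3994) = -1.3994
Step 4: Evaluate f.
f(1.0, -1.3994) = -9.6848


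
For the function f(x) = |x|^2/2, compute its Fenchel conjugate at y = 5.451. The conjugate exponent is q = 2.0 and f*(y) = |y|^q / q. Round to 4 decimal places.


The conjugate exponent q satisfies 1/p + 1/q = 1.
p = 2, so q = 2/(2 - 1) = 2.0
|y|^q = 5.451^2.0 = 29.7134
f*(5.451) = 29.7134 / 2.0 = 14.8567


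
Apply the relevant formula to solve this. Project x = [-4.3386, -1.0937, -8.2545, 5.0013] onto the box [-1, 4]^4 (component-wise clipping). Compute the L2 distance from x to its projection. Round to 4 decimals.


Project each component onto [-1, 4].
clip(-4.3386) = -1.0, clip(-1.0937) = -1.0, clip(-8.2545) = -1.0, clip(5.0013) = 4.0
Projection = [-1.0, -1.0, -1.0, 4.0]
Squared diffs: [11.1462, 0.0088, 52.6278, 1.0026]
Distance = sqrt(64.7854) = 8.0489


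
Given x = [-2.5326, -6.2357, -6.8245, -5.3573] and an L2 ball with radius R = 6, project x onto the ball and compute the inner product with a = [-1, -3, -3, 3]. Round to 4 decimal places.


Step 1: Compute ||x|| (intermediates to 6 decimals).
||x|| = sqrt((-2.5326)^2 + (-6.2357)^2 + (-6.8245)^2 + (-5.3573)^2) = 10.98055
Step 2: Project.
Since ||x|| > R, scale = R/||x|| = 6/10.98055 = 0.546421, proj(x) = scale * x
proj(x) = [-1.383866, -3.407317, -3.72905, -2.927341]
Step 3: Dot product.
a^T * proj(x) = -1*(-1.383866) - 3*(-3.407317) - 3*(-3.72905) + 3*(-2.927341) = 14.0109


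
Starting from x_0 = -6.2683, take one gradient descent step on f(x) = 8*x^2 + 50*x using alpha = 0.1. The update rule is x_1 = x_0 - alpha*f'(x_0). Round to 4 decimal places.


We compute the gradient at x_0 and apply the update.
f'(x) = 16*x + 50
f'(-6.2683) = 16*-6.2683 + 50 = -50.2928
x_1 = -6.2683 - 0.1*-50.2928 = -1.239


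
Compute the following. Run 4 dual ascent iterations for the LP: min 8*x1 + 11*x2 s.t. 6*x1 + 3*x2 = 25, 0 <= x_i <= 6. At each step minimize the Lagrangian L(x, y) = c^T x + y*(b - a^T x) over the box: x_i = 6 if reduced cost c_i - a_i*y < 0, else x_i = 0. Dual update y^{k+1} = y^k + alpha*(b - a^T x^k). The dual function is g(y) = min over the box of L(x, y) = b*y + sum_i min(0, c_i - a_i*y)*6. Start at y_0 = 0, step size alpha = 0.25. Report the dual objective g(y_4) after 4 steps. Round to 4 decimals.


Dual ascent for LP: min 8*x1 + 11*x2, 6*x1 + 3*x2 = 25, 0 <= x_i <= 6
Step 1: y^k = 0.0, reduced costs: (8.0, 11.0)
  x^k = (0.0, 0.0), subgradient = b - a^T x = 25.0
  y^{k+1} = 0.0 + 0.25*25.0 = 6.25
Step 2: y^k = 6.25, reduced costs: (-29.5, -7.75)
  x^k = (6.0, 6.0), subgradient = b - a^T x = -29.0
  y^{k+1} = 6.25 + 0.25*-29.0 = -1.0
Step 3: y^k = -1.0, reduced costs: (14.0, 14.0)
  x^k = (0.0, 0.0), subgradient = b - a^T x = 25.0
  y^{k+1} = -1.0 + 0.25*25.0 = 5.25
Step 4: y^k = 5.25, reduced costs: (-23.5, -4.75)
  x^k = (6.0, 6.0), subgradient = b - a^T x = -29.0
  y^{k+1} = 5.25 + 0.25*-29.0 = -2.0
Dual objective at y_4 = -2.0: reduced costs (20.0, 17.0), box minimizer x = (0.0, 0.0)
g(y_4) = b*y + (c1 - a1*y)*x1 + (c2 - a2*y)*x2 = 25*(-2.0) + 20.0*0.0 + 17.0*0.0 = -50.0 + 0.0 + 0.0 = -50.0


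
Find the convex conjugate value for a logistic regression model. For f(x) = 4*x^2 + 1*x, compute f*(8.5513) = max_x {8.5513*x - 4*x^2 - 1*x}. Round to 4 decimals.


f*(y) = sup_x {y*x - a*x^2 - b*x} = sup_x {(y-b)*x - a*x^2}
FOC: (y - b) - 2a*x = 0 => x* = (y - b)/(2a)
x* = (8.5513 - 1)/(2*4) = 0.9439
f*(8.5513) = (y-b)^2/(4a) = (8.5513 - 1)^2/(4*4)
= 57.0221/16 = 3.5639


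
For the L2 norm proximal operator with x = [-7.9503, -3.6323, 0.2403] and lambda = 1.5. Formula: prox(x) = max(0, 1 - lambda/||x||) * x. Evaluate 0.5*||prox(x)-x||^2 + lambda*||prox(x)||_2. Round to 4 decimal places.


Step 1: Compute ||x||.
||x|| = 8.7441
Step 2: Compute scaling factor.
scale = max(0, 1 - 1.5/8.7441) = 0.8285
Step 3: prox(x) = [-6.5865, -3.0092, 0.1991]
||prox(x)|| = 7.2441
Step 4: Proximal objective.
0.5*||prox-x||^2 = 1.125
lambda*||prox|| = 10.8662
Total = 11.9911


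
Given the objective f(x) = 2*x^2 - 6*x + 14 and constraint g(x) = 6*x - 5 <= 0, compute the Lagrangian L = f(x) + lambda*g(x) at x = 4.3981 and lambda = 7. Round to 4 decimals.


Step 1: Evaluate f(x).
f(4.3981) = 2*4.3981^2 - 6*4.3981 + 14 = 26.298
Step 2: Evaluate g(x).
g(4.3981) = 6*4.3981 - 5 = 21.3886
Step 3: Compute Lagrangian.
L = 26.298 + 7*21.3886 = 176.0182


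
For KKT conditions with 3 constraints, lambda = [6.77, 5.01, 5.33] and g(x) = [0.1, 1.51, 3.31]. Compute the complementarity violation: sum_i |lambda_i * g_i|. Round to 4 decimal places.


KKT complementary slackness check:
lambda_1 * g_1 = 6.77 * 0.1 = 0.677
lambda_2 * g_2 = 5.01 * 1.51 = 7.5651
lambda_3 * g_3 = 5.33 * 3.31 = 17.6423
Total violation = 0.677 + 7.5651 + 17.6423 = 25.8844


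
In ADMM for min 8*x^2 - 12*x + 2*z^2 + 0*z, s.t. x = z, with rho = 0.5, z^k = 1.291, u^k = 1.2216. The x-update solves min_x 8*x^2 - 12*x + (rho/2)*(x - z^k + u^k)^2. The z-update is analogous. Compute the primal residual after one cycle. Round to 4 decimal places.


ADMM iteration with rho = 0.5, z^k = 1.291, u^k = 1.2216
Step 1: x-update.
Minimize 8*x^2 - 12*x + (0.5/2)*(x - 1.291 + 1.2216)^2
FOC: (2*8 + 0.5)*x = 12 + 0.5*(1.291 - 1.2216)
x^{k+1} = 0.7294
Step 2: z-update.
Minimize 2*z^2 + 0*z + (0.5/2)*(0.7294 - z + 1.2216)^2
FOC: (2*2 + 0.5)*z = 0 + 0.5*(0.7294 + 1.2216)
z^{k+1} = 0.2168
Step 3: u-update.
u^{k+1} = 1.2216 + 0.7294 - 0.2168 = 1.7342
Step 4: Primal residual = |0.7294 - 0.2168| = 0.5126


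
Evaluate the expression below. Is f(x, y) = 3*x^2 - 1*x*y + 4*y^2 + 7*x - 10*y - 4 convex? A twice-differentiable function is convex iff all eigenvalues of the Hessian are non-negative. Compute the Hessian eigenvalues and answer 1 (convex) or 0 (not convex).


The Hessian of f(x,y) = 3*x^2 - 1*x*y + 4*y^2 + 7*x - 10*y - 4 is:
H = [[6, -1], [-1, 8]]
Trace = 6 + 8 = 14
Determinant = 6*8 - (-1)^2 = 47
Discriminant = (14)^2 - 4*47 = 8.0
Eigenvalues: lambda_1 = 5.5858, lambda_2 = 8.4142
The function is convex.

1
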